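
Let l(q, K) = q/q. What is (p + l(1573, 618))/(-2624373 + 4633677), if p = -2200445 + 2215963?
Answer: 5173/669768 ≈ 0.0077236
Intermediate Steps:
l(q, K) = 1
p = 15518
(p + l(1573, 618))/(-2624373 + 4633677) = (15518 + 1)/(-2624373 + 4633677) = 15519/2009304 = 15519*(1/2009304) = 5173/669768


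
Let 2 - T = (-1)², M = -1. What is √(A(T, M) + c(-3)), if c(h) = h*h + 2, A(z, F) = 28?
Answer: √39 ≈ 6.2450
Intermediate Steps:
T = 1 (T = 2 - 1*(-1)² = 2 - 1*1 = 2 - 1 = 1)
c(h) = 2 + h² (c(h) = h² + 2 = 2 + h²)
√(A(T, M) + c(-3)) = √(28 + (2 + (-3)²)) = √(28 + (2 + 9)) = √(28 + 11) = √39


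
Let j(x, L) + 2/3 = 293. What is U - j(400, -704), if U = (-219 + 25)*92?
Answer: -54421/3 ≈ -18140.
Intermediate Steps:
j(x, L) = 877/3 (j(x, L) = -⅔ + 293 = 877/3)
U = -17848 (U = -194*92 = -17848)
U - j(400, -704) = -17848 - 1*877/3 = -17848 - 877/3 = -54421/3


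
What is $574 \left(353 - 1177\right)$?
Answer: $-472976$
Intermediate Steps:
$574 \left(353 - 1177\right) = 574 \left(-824\right) = -472976$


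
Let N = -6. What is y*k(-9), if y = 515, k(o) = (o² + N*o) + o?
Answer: 64890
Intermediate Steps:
k(o) = o² - 5*o (k(o) = (o² - 6*o) + o = o² - 5*o)
y*k(-9) = 515*(-9*(-5 - 9)) = 515*(-9*(-14)) = 515*126 = 64890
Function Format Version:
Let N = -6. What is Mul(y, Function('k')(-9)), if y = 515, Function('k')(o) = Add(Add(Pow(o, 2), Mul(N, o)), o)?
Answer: 64890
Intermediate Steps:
Function('k')(o) = Add(Pow(o, 2), Mul(-5, o)) (Function('k')(o) = Add(Add(Pow(o, 2), Mul(-6, o)), o) = Add(Pow(o, 2), Mul(-5, o)))
Mul(y, Function('k')(-9)) = Mul(515, Mul(-9, Add(-5, -9))) = Mul(515, Mul(-9, -14)) = Mul(515, 126) = 64890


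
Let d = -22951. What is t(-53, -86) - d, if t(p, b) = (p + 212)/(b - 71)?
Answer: 3603148/157 ≈ 22950.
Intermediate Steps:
t(p, b) = (212 + p)/(-71 + b)
t(-53, -86) - d = (212 - 53)/(-71 - 86) - 1*(-22951) = 159/(-157) + 22951 = -1/157*159 + 22951 = -159/157 + 22951 = 3603148/157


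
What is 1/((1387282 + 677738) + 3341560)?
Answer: 1/5406580 ≈ 1.8496e-7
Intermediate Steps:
1/((1387282 + 677738) + 3341560) = 1/(2065020 + 3341560) = 1/5406580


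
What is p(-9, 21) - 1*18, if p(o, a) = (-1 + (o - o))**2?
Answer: -17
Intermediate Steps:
p(o, a) = 1 (p(o, a) = (-1 + 0)**2 = (-1)**2 = 1)
p(-9, 21) - 1*18 = 1 - 1*18 = 1 - 18 = -17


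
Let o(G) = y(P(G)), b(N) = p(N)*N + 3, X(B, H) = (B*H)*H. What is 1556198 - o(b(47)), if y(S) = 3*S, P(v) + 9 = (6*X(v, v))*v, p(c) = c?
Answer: -430936216212223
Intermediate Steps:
X(B, H) = B*H²
P(v) = -9 + 6*v⁴ (P(v) = -9 + (6*(v*v²))*v = -9 + (6*v³)*v = -9 + 6*v⁴)
b(N) = 3 + N² (b(N) = N*N + 3 = N² + 3 = 3 + N²)
o(G) = -27 + 18*G⁴ (o(G) = 3*(-9 + 6*G⁴) = -27 + 18*G⁴)
1556198 - o(b(47)) = 1556198 - (-27 + 18*(3 + 47²)⁴) = 1556198 - (-27 + 18*(3 + 2209)⁴) = 1556198 - (-27 + 18*2212⁴) = 1556198 - (-27 + 18*23940900987136) = 1556198 - (-27 + 430936217768448) = 1556198 - 1*430936217768421 = 1556198 - 430936217768421 = -430936216212223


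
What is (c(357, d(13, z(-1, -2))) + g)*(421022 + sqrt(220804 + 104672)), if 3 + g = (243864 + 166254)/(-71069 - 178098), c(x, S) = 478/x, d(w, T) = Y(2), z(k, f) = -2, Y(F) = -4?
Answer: -1040766939466/747501 - 588336314*sqrt(9041)/29650873 ≈ -1.3942e+6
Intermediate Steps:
d(w, T) = -4
g = -1157619/249167 (g = -3 + (243864 + 166254)/(-71069 - 178098) = -3 + 410118/(-249167) = -3 + 410118*(-1/249167) = -3 - 410118/249167 = -1157619/249167 ≈ -4.6460)
(c(357, d(13, z(-1, -2))) + g)*(421022 + sqrt(220804 + 104672)) = (478/357 - 1157619/249167)*(421022 + sqrt(220804 + 104672)) = (478*(1/357) - 1157619/249167)*(421022 + sqrt(325476)) = (478/357 - 1157619/249167)*(421022 + 6*sqrt(9041)) = -294168157*(421022 + 6*sqrt(9041))/88952619 = -1040766939466/747501 - 588336314*sqrt(9041)/29650873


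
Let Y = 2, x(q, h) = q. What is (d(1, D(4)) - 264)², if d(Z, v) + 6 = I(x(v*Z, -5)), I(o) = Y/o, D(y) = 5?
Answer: 1817104/25 ≈ 72684.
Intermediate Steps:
I(o) = 2/o
d(Z, v) = -6 + 2/(Z*v) (d(Z, v) = -6 + 2/((v*Z)) = -6 + 2/((Z*v)) = -6 + 2*(1/(Z*v)) = -6 + 2/(Z*v))
(d(1, D(4)) - 264)² = ((-6 + 2/(1*5)) - 264)² = ((-6 + 2*1*(⅕)) - 264)² = ((-6 + ⅖) - 264)² = (-28/5 - 264)² = (-1348/5)² = 1817104/25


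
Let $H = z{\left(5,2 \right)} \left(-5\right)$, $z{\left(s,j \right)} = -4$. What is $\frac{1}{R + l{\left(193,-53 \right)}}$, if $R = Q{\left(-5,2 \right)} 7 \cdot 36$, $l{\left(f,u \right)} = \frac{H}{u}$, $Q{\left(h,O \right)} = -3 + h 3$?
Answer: $- \frac{53}{240428} \approx -0.00022044$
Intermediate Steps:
$Q{\left(h,O \right)} = -3 + 3 h$
$H = 20$ ($H = \left(-4\right) \left(-5\right) = 20$)
$l{\left(f,u \right)} = \frac{20}{u}$
$R = -4536$ ($R = \left(-3 + 3 \left(-5\right)\right) 7 \cdot 36 = \left(-3 - 15\right) 7 \cdot 36 = \left(-18\right) 7 \cdot 36 = \left(-126\right) 36 = -4536$)
$\frac{1}{R + l{\left(193,-53 \right)}} = \frac{1}{-4536 + \frac{20}{-53}} = \frac{1}{-4536 + 20 \left(- \frac{1}{53}\right)} = \frac{1}{-4536 - \frac{20}{53}} = \frac{1}{- \frac{240428}{53}} = - \frac{53}{240428}$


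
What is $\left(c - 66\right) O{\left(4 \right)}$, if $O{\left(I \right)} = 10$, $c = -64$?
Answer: $-1300$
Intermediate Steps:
$\left(c - 66\right) O{\left(4 \right)} = \left(-64 - 66\right) 10 = \left(-130\right) 10 = -1300$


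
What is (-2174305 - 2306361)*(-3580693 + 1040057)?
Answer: 11383741343576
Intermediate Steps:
(-2174305 - 2306361)*(-3580693 + 1040057) = -4480666*(-2540636) = 11383741343576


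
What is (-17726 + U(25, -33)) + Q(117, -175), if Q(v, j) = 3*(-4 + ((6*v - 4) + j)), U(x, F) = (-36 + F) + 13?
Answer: -16225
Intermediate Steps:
U(x, F) = -23 + F
Q(v, j) = -24 + 3*j + 18*v (Q(v, j) = 3*(-4 + ((-4 + 6*v) + j)) = 3*(-4 + (-4 + j + 6*v)) = 3*(-8 + j + 6*v) = -24 + 3*j + 18*v)
(-17726 + U(25, -33)) + Q(117, -175) = (-17726 + (-23 - 33)) + (-24 + 3*(-175) + 18*117) = (-17726 - 56) + (-24 - 525 + 2106) = -17782 + 1557 = -16225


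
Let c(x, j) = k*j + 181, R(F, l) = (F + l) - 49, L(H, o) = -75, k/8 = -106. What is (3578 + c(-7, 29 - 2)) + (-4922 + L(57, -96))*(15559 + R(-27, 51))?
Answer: -77642535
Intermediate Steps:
k = -848 (k = 8*(-106) = -848)
R(F, l) = -49 + F + l
c(x, j) = 181 - 848*j (c(x, j) = -848*j + 181 = 181 - 848*j)
(3578 + c(-7, 29 - 2)) + (-4922 + L(57, -96))*(15559 + R(-27, 51)) = (3578 + (181 - 848*(29 - 2))) + (-4922 - 75)*(15559 + (-49 - 27 + 51)) = (3578 + (181 - 848*27)) - 4997*(15559 - 25) = (3578 + (181 - 22896)) - 4997*15534 = (3578 - 22715) - 77623398 = -19137 - 77623398 = -77642535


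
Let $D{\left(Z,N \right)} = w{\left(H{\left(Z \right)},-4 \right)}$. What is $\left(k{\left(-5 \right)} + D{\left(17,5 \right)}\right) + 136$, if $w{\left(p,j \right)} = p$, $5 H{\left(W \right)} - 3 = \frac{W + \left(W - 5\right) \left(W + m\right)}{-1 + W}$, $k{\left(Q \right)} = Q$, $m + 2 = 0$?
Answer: $\frac{2145}{16} \approx 134.06$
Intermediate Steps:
$m = -2$ ($m = -2 + 0 = -2$)
$H{\left(W \right)} = \frac{3}{5} + \frac{W + \left(-5 + W\right) \left(-2 + W\right)}{5 \left(-1 + W\right)}$ ($H{\left(W \right)} = \frac{3}{5} + \frac{\left(W + \left(W - 5\right) \left(W - 2\right)\right) \frac{1}{-1 + W}}{5} = \frac{3}{5} + \frac{\left(W + \left(-5 + W\right) \left(-2 + W\right)\right) \frac{1}{-1 + W}}{5} = \frac{3}{5} + \frac{\frac{1}{-1 + W} \left(W + \left(-5 + W\right) \left(-2 + W\right)\right)}{5} = \frac{3}{5} + \frac{W + \left(-5 + W\right) \left(-2 + W\right)}{5 \left(-1 + W\right)}$)
$D{\left(Z,N \right)} = \frac{7 + Z^{2} - 3 Z}{5 \left(-1 + Z\right)}$
$\left(k{\left(-5 \right)} + D{\left(17,5 \right)}\right) + 136 = \left(-5 + \frac{7 + 17^{2} - 51}{5 \left(-1 + 17\right)}\right) + 136 = \left(-5 + \frac{7 + 289 - 51}{5 \cdot 16}\right) + 136 = \left(-5 + \frac{1}{5} \cdot \frac{1}{16} \cdot 245\right) + 136 = \left(-5 + \frac{49}{16}\right) + 136 = - \frac{31}{16} + 136 = \frac{2145}{16}$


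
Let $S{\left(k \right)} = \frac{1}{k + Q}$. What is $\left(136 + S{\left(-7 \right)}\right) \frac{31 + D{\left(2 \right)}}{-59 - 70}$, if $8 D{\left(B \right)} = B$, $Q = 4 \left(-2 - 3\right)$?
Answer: $- \frac{458875}{13932} \approx -32.937$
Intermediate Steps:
$Q = -20$ ($Q = 4 \left(-5\right) = -20$)
$D{\left(B \right)} = \frac{B}{8}$
$S{\left(k \right)} = \frac{1}{-20 + k}$ ($S{\left(k \right)} = \frac{1}{k - 20} = \frac{1}{-20 + k}$)
$\left(136 + S{\left(-7 \right)}\right) \frac{31 + D{\left(2 \right)}}{-59 - 70} = \left(136 + \frac{1}{-20 - 7}\right) \frac{31 + \frac{1}{8} \cdot 2}{-59 - 70} = \left(136 + \frac{1}{-27}\right) \frac{31 + \frac{1}{4}}{-129} = \left(136 - \frac{1}{27}\right) \frac{125}{4} \left(- \frac{1}{129}\right) = \frac{3671}{27} \left(- \frac{125}{516}\right) = - \frac{458875}{13932}$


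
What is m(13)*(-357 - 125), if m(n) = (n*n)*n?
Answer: -1058954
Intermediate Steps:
m(n) = n³ (m(n) = n²*n = n³)
m(13)*(-357 - 125) = 13³*(-357 - 125) = 2197*(-482) = -1058954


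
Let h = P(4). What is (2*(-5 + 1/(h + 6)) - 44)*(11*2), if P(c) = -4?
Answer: -1166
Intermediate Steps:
h = -4
(2*(-5 + 1/(h + 6)) - 44)*(11*2) = (2*(-5 + 1/(-4 + 6)) - 44)*(11*2) = (2*(-5 + 1/2) - 44)*22 = (2*(-5 + ½) - 44)*22 = (2*(-9/2) - 44)*22 = (-9 - 44)*22 = -53*22 = -1166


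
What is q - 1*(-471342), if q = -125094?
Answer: 346248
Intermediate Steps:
q - 1*(-471342) = -125094 - 1*(-471342) = -125094 + 471342 = 346248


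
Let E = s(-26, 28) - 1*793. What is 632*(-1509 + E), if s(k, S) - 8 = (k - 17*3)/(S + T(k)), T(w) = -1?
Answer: -39193480/27 ≈ -1.4516e+6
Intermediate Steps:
s(k, S) = 8 + (-51 + k)/(-1 + S) (s(k, S) = 8 + (k - 17*3)/(S - 1) = 8 + (k - 51)/(-1 + S) = 8 + (-51 + k)/(-1 + S))
E = -21272/27 (E = (-59 - 26 + 8*28)/(-1 + 28) - 1*793 = (-59 - 26 + 224)/27 - 793 = (1/27)*139 - 793 = 139/27 - 793 = -21272/27 ≈ -787.85)
632*(-1509 + E) = 632*(-1509 - 21272/27) = 632*(-62015/27) = -39193480/27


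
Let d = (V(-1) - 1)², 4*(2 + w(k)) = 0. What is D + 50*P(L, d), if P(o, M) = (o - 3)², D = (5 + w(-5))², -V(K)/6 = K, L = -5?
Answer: 3209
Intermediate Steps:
V(K) = -6*K
w(k) = -2 (w(k) = -2 + (¼)*0 = -2 + 0 = -2)
d = 25 (d = (-6*(-1) - 1)² = (6 - 1)² = 5² = 25)
D = 9 (D = (5 - 2)² = 3² = 9)
P(o, M) = (-3 + o)²
D + 50*P(L, d) = 9 + 50*(-3 - 5)² = 9 + 50*(-8)² = 9 + 50*64 = 9 + 3200 = 3209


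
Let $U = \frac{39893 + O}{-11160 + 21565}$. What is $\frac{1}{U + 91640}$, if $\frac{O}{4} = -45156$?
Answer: $\frac{10405}{953373469} \approx 1.0914 \cdot 10^{-5}$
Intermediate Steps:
$O = -180624$ ($O = 4 \left(-45156\right) = -180624$)
$U = - \frac{140731}{10405}$ ($U = \frac{39893 - 180624}{-11160 + 21565} = - \frac{140731}{10405} \approx -13.525$)
$\frac{1}{U + 91640} = \frac{1}{- \frac{140731}{10405} + 91640} = \frac{1}{\frac{953373469}{10405}} = \frac{10405}{953373469}$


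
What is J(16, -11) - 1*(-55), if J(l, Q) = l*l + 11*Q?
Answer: 190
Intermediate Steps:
J(l, Q) = l² + 11*Q
J(16, -11) - 1*(-55) = (16² + 11*(-11)) - 1*(-55) = (256 - 121) + 55 = 135 + 55 = 190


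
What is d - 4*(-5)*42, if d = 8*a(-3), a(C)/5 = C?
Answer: 720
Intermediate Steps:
a(C) = 5*C
d = -120 (d = 8*(5*(-3)) = 8*(-15) = -120)
d - 4*(-5)*42 = -120 - 4*(-5)*42 = -120 + 20*42 = -120 + 840 = 720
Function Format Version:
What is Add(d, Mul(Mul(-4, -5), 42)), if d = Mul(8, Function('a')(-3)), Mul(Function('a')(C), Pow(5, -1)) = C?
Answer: 720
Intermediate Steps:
Function('a')(C) = Mul(5, C)
d = -120 (d = Mul(8, Mul(5, -3)) = Mul(8, -15) = -120)
Add(d, Mul(Mul(-4, -5), 42)) = Add(-120, Mul(Mul(-4, -5), 42)) = Add(-120, Mul(20, 42)) = Add(-120, 840) = 720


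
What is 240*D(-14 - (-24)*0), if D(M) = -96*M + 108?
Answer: 348480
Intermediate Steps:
D(M) = 108 - 96*M
240*D(-14 - (-24)*0) = 240*(108 - 96*(-14 - (-24)*0)) = 240*(108 - 96*(-14 - 1*0)) = 240*(108 - 96*(-14 + 0)) = 240*(108 - 96*(-14)) = 240*(108 + 1344) = 240*1452 = 348480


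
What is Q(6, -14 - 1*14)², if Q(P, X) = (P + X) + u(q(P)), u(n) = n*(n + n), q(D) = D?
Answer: 2500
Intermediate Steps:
u(n) = 2*n² (u(n) = n*(2*n) = 2*n²)
Q(P, X) = P + X + 2*P² (Q(P, X) = (P + X) + 2*P² = P + X + 2*P²)
Q(6, -14 - 1*14)² = (6 + (-14 - 1*14) + 2*6²)² = (6 + (-14 - 14) + 2*36)² = (6 - 28 + 72)² = 50² = 2500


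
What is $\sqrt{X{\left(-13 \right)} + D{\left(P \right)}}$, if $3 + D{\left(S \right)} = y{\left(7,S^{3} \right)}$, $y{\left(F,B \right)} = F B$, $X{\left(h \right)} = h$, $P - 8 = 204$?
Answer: $4 \sqrt{4168555} \approx 8166.8$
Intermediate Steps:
$P = 212$ ($P = 8 + 204 = 212$)
$y{\left(F,B \right)} = B F$
$D{\left(S \right)} = -3 + 7 S^{3}$ ($D{\left(S \right)} = -3 + S^{3} \cdot 7 = -3 + 7 S^{3}$)
$\sqrt{X{\left(-13 \right)} + D{\left(P \right)}} = \sqrt{-13 - \left(3 - 7 \cdot 212^{3}\right)} = \sqrt{-13 + \left(-3 + 7 \cdot 9528128\right)} = \sqrt{-13 + \left(-3 + 66696896\right)} = \sqrt{-13 + 66696893} = \sqrt{66696880} = 4 \sqrt{4168555}$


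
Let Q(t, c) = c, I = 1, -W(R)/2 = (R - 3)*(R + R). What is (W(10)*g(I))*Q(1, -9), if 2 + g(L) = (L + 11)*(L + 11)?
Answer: 357840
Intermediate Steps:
W(R) = -4*R*(-3 + R) (W(R) = -2*(R - 3)*(R + R) = -2*(-3 + R)*2*R = -4*R*(-3 + R))
g(L) = -2 + (11 + L)**2 (g(L) = -2 + (L + 11)*(L + 11) = -2 + (11 + L)*(11 + L) = -2 + (11 + L)**2)
(W(10)*g(I))*Q(1, -9) = ((4*10*(3 - 1*10))*(-2 + (11 + 1)**2))*(-9) = ((4*10*(3 - 10))*(-2 + 12**2))*(-9) = ((4*10*(-7))*(-2 + 144))*(-9) = -280*142*(-9) = -39760*(-9) = 357840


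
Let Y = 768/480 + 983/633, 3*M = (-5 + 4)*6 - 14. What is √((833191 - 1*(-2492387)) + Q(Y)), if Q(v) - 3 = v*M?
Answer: √1332515303033/633 ≈ 1823.6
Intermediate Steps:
M = -20/3 (M = ((-5 + 4)*6 - 14)/3 = (-1*6 - 14)/3 = (-6 - 14)/3 = (⅓)*(-20) = -20/3 ≈ -6.6667)
Y = 9979/3165 (Y = 768*(1/480) + 983*(1/633) = 8/5 + 983/633 = 9979/3165 ≈ 3.1529)
Q(v) = 3 - 20*v/3 (Q(v) = 3 + v*(-20/3) = 3 - 20*v/3)
√((833191 - 1*(-2492387)) + Q(Y)) = √((833191 - 1*(-2492387)) + (3 - 20/3*9979/3165)) = √((833191 + 2492387) + (3 - 39916/1899)) = √(3325578 - 34219/1899) = √(6315238403/1899) = √1332515303033/633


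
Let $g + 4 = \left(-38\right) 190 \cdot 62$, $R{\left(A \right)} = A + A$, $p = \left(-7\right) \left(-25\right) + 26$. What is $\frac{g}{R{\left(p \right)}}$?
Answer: $- \frac{223822}{201} \approx -1113.5$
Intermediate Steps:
$p = 201$ ($p = 175 + 26 = 201$)
$R{\left(A \right)} = 2 A$
$g = -447644$ ($g = -4 + \left(-38\right) 190 \cdot 62 = -4 - 447640 = -447644$)
$\frac{g}{R{\left(p \right)}} = - \frac{447644}{2 \cdot 201} = - \frac{447644}{402} = \left(-447644\right) \frac{1}{402} = - \frac{223822}{201}$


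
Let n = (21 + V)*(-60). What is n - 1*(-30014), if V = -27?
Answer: 30374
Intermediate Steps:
n = 360 (n = (21 - 27)*(-60) = -6*(-60) = 360)
n - 1*(-30014) = 360 - 1*(-30014) = 360 + 30014 = 30374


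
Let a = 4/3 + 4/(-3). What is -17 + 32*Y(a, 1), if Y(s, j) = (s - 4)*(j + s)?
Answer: -145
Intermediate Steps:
a = 0 (a = 4*(⅓) + 4*(-⅓) = 4/3 - 4/3 = 0)
Y(s, j) = (-4 + s)*(j + s)
-17 + 32*Y(a, 1) = -17 + 32*(0² - 4*1 - 4*0 + 1*0) = -17 + 32*(0 - 4 + 0 + 0) = -17 + 32*(-4) = -17 - 128 = -145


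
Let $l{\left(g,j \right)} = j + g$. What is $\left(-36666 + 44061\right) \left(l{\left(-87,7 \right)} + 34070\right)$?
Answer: $251356050$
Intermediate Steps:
$l{\left(g,j \right)} = g + j$
$\left(-36666 + 44061\right) \left(l{\left(-87,7 \right)} + 34070\right) = \left(-36666 + 44061\right) \left(\left(-87 + 7\right) + 34070\right) = 7395 \left(-80 + 34070\right) = 7395 \cdot 33990 = 251356050$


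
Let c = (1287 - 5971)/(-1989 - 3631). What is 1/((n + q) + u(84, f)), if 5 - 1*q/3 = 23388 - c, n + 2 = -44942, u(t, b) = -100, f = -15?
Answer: -1405/161842652 ≈ -8.6813e-6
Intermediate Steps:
c = 1171/1405 (c = -4684/(-5620) = -4684*(-1/5620) = 1171/1405 ≈ 0.83345)
n = -44944 (n = -2 - 44942 = -44944)
q = -98555832/1405 (q = 15 - 3*(23388 - 1*1171/1405) = 15 - 3*(23388 - 1171/1405) = 15 - 3*32858969/1405 = 15 - 98576907/1405 = -98555832/1405 ≈ -70147.)
1/((n + q) + u(84, f)) = 1/((-44944 - 98555832/1405) - 100) = 1/(-161702152/1405 - 100) = 1/(-161842652/1405) = -1405/161842652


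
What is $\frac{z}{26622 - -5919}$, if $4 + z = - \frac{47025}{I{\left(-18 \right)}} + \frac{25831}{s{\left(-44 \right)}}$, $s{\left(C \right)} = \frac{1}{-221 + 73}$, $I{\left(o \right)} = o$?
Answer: $- \frac{7640759}{65082} \approx -117.4$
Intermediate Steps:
$s{\left(C \right)} = - \frac{1}{148}$ ($s{\left(C \right)} = \frac{1}{-148} = - \frac{1}{148}$)
$z = - \frac{7640759}{2}$ ($z = -4 + \left(- \frac{47025}{-18} + \frac{25831}{- \frac{1}{148}}\right) = -4 + \left(\left(-47025\right) \left(- \frac{1}{18}\right) + 25831 \left(-148\right)\right) = -4 + \left(\frac{5225}{2} - 3822988\right) = -4 - \frac{7640751}{2} = - \frac{7640759}{2} \approx -3.8204 \cdot 10^{6}$)
$\frac{z}{26622 - -5919} = - \frac{7640759}{2 \left(26622 - -5919\right)} = - \frac{7640759}{2 \left(26622 + 5919\right)} = - \frac{7640759}{2 \cdot 32541} = \left(- \frac{7640759}{2}\right) \frac{1}{32541} = - \frac{7640759}{65082}$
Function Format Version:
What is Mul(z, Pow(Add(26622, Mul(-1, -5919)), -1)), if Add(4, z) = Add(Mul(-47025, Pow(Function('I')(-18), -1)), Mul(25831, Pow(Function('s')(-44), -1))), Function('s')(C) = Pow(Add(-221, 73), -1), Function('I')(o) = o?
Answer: Rational(-7640759, 65082) ≈ -117.40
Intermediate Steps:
Function('s')(C) = Rational(-1, 148) (Function('s')(C) = Pow(-148, -1) = Rational(-1, 148))
z = Rational(-7640759, 2) (z = Add(-4, Add(Mul(-47025, Pow(-18, -1)), Mul(25831, Pow(Rational(-1, 148), -1)))) = Add(-4, Add(Mul(-47025, Rational(-1, 18)), Mul(25831, -148))) = Add(-4, Add(Rational(5225, 2), -3822988)) = Add(-4, Rational(-7640751, 2)) = Rational(-7640759, 2) ≈ -3.8204e+6)
Mul(z, Pow(Add(26622, Mul(-1, -5919)), -1)) = Mul(Rational(-7640759, 2), Pow(Add(26622, Mul(-1, -5919)), -1)) = Mul(Rational(-7640759, 2), Pow(Add(26622, 5919), -1)) = Mul(Rational(-7640759, 2), Pow(32541, -1)) = Mul(Rational(-7640759, 2), Rational(1, 32541)) = Rational(-7640759, 65082)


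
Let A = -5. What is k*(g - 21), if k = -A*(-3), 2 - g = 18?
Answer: 555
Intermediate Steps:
g = -16 (g = 2 - 1*18 = 2 - 18 = -16)
k = -15 (k = -1*(-5)*(-3) = 5*(-3) = -15)
k*(g - 21) = -15*(-16 - 21) = -15*(-37) = 555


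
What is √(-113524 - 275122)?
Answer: I*√388646 ≈ 623.42*I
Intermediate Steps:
√(-113524 - 275122) = √(-388646) = I*√388646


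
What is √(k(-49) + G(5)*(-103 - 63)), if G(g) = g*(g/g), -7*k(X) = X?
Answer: I*√823 ≈ 28.688*I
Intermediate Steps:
k(X) = -X/7
G(g) = g (G(g) = g*1 = g)
√(k(-49) + G(5)*(-103 - 63)) = √(-⅐*(-49) + 5*(-103 - 63)) = √(7 + 5*(-166)) = √(7 - 830) = √(-823) = I*√823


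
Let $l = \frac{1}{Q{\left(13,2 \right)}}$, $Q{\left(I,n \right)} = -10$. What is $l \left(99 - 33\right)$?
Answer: $- \frac{33}{5} \approx -6.6$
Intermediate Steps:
$l = - \frac{1}{10}$ ($l = \frac{1}{-10} = - \frac{1}{10} \approx -0.1$)
$l \left(99 - 33\right) = - \frac{99 - 33}{10} = \left(- \frac{1}{10}\right) 66 = - \frac{33}{5}$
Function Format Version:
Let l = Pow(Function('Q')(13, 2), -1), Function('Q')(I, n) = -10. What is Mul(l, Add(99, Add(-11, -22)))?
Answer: Rational(-33, 5) ≈ -6.6000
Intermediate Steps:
l = Rational(-1, 10) (l = Pow(-10, -1) = Rational(-1, 10) ≈ -0.10000)
Mul(l, Add(99, Add(-11, -22))) = Mul(Rational(-1, 10), Add(99, Add(-11, -22))) = Mul(Rational(-1, 10), Add(99, -33)) = Mul(Rational(-1, 10), 66) = Rational(-33, 5)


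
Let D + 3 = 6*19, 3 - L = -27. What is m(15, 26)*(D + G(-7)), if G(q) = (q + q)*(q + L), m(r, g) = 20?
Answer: -4220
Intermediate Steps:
L = 30 (L = 3 - 1*(-27) = 3 + 27 = 30)
G(q) = 2*q*(30 + q) (G(q) = (q + q)*(q + 30) = (2*q)*(30 + q) = 2*q*(30 + q))
D = 111 (D = -3 + 6*19 = -3 + 114 = 111)
m(15, 26)*(D + G(-7)) = 20*(111 + 2*(-7)*(30 - 7)) = 20*(111 + 2*(-7)*23) = 20*(111 - 322) = 20*(-211) = -4220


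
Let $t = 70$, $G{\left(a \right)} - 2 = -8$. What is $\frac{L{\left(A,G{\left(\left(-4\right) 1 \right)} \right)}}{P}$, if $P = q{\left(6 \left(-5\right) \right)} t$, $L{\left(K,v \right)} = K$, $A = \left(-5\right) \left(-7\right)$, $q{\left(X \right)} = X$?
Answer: $- \frac{1}{60} \approx -0.016667$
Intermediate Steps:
$G{\left(a \right)} = -6$ ($G{\left(a \right)} = 2 - 8 = -6$)
$A = 35$
$P = -2100$ ($P = 6 \left(-5\right) 70 = \left(-30\right) 70 = -2100$)
$\frac{L{\left(A,G{\left(\left(-4\right) 1 \right)} \right)}}{P} = \frac{35}{-2100} = 35 \left(- \frac{1}{2100}\right) = - \frac{1}{60}$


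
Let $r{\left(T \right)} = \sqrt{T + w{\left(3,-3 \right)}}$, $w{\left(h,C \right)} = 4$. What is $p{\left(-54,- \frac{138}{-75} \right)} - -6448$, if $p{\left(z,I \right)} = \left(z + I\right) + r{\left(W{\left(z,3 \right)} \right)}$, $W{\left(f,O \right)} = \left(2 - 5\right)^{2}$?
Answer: $\frac{159896}{25} + \sqrt{13} \approx 6399.4$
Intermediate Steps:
$W{\left(f,O \right)} = 9$ ($W{\left(f,O \right)} = \left(2 - 5\right)^{2} = \left(-3\right)^{2} = 9$)
$r{\left(T \right)} = \sqrt{4 + T}$ ($r{\left(T \right)} = \sqrt{T + 4} = \sqrt{4 + T}$)
$p{\left(z,I \right)} = I + z + \sqrt{13}$ ($p{\left(z,I \right)} = \left(z + I\right) + \sqrt{4 + 9} = \left(I + z\right) + \sqrt{13} = I + z + \sqrt{13}$)
$p{\left(-54,- \frac{138}{-75} \right)} - -6448 = \left(- \frac{138}{-75} - 54 + \sqrt{13}\right) - -6448 = \left(\left(-138\right) \left(- \frac{1}{75}\right) - 54 + \sqrt{13}\right) + 6448 = \left(\frac{46}{25} - 54 + \sqrt{13}\right) + 6448 = \left(- \frac{1304}{25} + \sqrt{13}\right) + 6448 = \frac{159896}{25} + \sqrt{13}$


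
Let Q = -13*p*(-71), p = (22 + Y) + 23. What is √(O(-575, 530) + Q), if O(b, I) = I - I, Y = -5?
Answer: 2*√9230 ≈ 192.15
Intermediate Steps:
p = 40 (p = (22 - 5) + 23 = 17 + 23 = 40)
Q = 36920 (Q = -13*40*(-71) = -520*(-71) = 36920)
O(b, I) = 0
√(O(-575, 530) + Q) = √(0 + 36920) = √36920 = 2*√9230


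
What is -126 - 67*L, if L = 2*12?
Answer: -1734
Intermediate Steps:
L = 24
-126 - 67*L = -126 - 67*24 = -126 - 1608 = -1734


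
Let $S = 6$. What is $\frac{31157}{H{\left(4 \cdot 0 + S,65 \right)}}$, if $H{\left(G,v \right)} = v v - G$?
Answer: $\frac{31157}{4219} \approx 7.3849$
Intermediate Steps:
$H{\left(G,v \right)} = v^{2} - G$
$\frac{31157}{H{\left(4 \cdot 0 + S,65 \right)}} = \frac{31157}{65^{2} - \left(4 \cdot 0 + 6\right)} = \frac{31157}{4225 - \left(0 + 6\right)} = \frac{31157}{4225 - 6} = \frac{31157}{4219}$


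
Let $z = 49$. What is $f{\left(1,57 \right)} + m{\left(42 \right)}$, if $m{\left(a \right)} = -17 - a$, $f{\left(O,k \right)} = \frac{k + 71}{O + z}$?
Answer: $- \frac{1411}{25} \approx -56.44$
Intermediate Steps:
$f{\left(O,k \right)} = \frac{71 + k}{49 + O}$ ($f{\left(O,k \right)} = \frac{k + 71}{O + 49} = \frac{71 + k}{49 + O}$)
$f{\left(1,57 \right)} + m{\left(42 \right)} = \frac{71 + 57}{49 + 1} - 59 = \frac{1}{50} \cdot 128 - 59 = \frac{64}{25} - 59 = - \frac{1411}{25}$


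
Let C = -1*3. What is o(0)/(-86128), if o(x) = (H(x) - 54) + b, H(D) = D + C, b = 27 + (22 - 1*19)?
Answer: 27/86128 ≈ 0.00031349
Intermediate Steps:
C = -3
b = 30 (b = 27 + (22 - 19) = 27 + 3 = 30)
H(D) = -3 + D (H(D) = D - 3 = -3 + D)
o(x) = -27 + x (o(x) = ((-3 + x) - 54) + 30 = (-57 + x) + 30 = -27 + x)
o(0)/(-86128) = (-27 + 0)/(-86128) = -27*(-1/86128) = 27/86128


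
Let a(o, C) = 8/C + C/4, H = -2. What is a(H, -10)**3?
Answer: -35937/1000 ≈ -35.937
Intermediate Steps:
a(o, C) = 8/C + C/4 (a(o, C) = 8/C + C*(1/4) = 8/C + C/4)
a(H, -10)**3 = (8/(-10) + (1/4)*(-10))**3 = (8*(-1/10) - 5/2)**3 = (-4/5 - 5/2)**3 = (-33/10)**3 = -35937/1000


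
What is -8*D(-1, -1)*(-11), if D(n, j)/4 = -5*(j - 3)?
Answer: 7040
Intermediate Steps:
D(n, j) = 60 - 20*j (D(n, j) = 4*(-5*(j - 3)) = 4*(-5*(-3 + j)) = 4*(15 - 5*j) = 60 - 20*j)
-8*D(-1, -1)*(-11) = -8*(60 - 20*(-1))*(-11) = -8*(60 + 20)*(-11) = -8*80*(-11) = -640*(-11) = 7040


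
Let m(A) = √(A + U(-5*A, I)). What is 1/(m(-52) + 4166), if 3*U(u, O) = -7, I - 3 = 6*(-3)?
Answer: 12498/52066831 - I*√489/52066831 ≈ 0.00024004 - 4.2471e-7*I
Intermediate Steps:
I = -15 (I = 3 + 6*(-3) = 3 - 18 = -15)
U(u, O) = -7/3 (U(u, O) = (⅓)*(-7) = -7/3)
m(A) = √(-7/3 + A) (m(A) = √(A - 7/3) = √(-7/3 + A))
1/(m(-52) + 4166) = 1/(√(-21 + 9*(-52))/3 + 4166) = 1/(√(-21 - 468)/3 + 4166) = 1/(√(-489)/3 + 4166) = 1/((I*√489)/3 + 4166) = 1/(I*√489/3 + 4166) = 1/(4166 + I*√489/3)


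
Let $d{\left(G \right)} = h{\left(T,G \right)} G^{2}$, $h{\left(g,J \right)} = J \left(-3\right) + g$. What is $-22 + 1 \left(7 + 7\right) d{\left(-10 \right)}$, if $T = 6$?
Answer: $50378$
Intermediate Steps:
$h{\left(g,J \right)} = g - 3 J$ ($h{\left(g,J \right)} = - 3 J + g = g - 3 J$)
$d{\left(G \right)} = G^{2} \left(6 - 3 G\right)$ ($d{\left(G \right)} = \left(6 - 3 G\right) G^{2} = G^{2} \left(6 - 3 G\right)$)
$-22 + 1 \left(7 + 7\right) d{\left(-10 \right)} = -22 + 1 \left(7 + 7\right) 3 \left(-10\right)^{2} \left(2 - -10\right) = -22 + 1 \cdot 14 \cdot 3 \cdot 100 \left(2 + 10\right) = -22 + 14 \cdot 3 \cdot 100 \cdot 12 = -22 + 14 \cdot 3600 = -22 + 50400 = 50378$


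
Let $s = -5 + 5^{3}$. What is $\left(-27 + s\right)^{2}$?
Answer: $8649$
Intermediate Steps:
$s = 120$ ($s = -5 + 125 = 120$)
$\left(-27 + s\right)^{2} = \left(-27 + 120\right)^{2} = 93^{2} = 8649$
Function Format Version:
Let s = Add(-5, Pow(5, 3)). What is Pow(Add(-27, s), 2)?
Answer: 8649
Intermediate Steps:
s = 120 (s = Add(-5, 125) = 120)
Pow(Add(-27, s), 2) = Pow(Add(-27, 120), 2) = Pow(93, 2) = 8649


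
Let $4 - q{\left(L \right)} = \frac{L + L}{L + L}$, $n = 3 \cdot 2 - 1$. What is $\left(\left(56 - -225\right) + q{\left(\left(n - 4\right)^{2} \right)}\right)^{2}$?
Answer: $80656$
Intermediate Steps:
$n = 5$ ($n = 6 - 1 = 5$)
$q{\left(L \right)} = 3$ ($q{\left(L \right)} = 4 - \frac{L + L}{L + L} = 4 - \frac{2 L}{2 L} = 4 - 2 L \frac{1}{2 L} = 4 - 1 = 3$)
$\left(\left(56 - -225\right) + q{\left(\left(n - 4\right)^{2} \right)}\right)^{2} = \left(\left(56 - -225\right) + 3\right)^{2} = \left(\left(56 + 225\right) + 3\right)^{2} = \left(281 + 3\right)^{2} = 284^{2} = 80656$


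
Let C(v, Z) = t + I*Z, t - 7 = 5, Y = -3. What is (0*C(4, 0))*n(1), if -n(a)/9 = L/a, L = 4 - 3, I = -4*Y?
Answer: 0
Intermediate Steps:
t = 12 (t = 7 + 5 = 12)
I = 12 (I = -4*(-3) = 12)
L = 1
C(v, Z) = 12 + 12*Z
n(a) = -9/a
(0*C(4, 0))*n(1) = (0*(12 + 12*0))*(-9/1) = (0*(12 + 0))*(-9*1) = (0*12)*(-9) = 0*(-9) = 0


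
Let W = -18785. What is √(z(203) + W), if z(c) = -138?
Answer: I*√18923 ≈ 137.56*I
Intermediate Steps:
√(z(203) + W) = √(-138 - 18785) = √(-18923) = I*√18923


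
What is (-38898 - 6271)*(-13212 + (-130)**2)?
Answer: -166583272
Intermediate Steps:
(-38898 - 6271)*(-13212 + (-130)**2) = -45169*(-13212 + 16900) = -45169*3688 = -166583272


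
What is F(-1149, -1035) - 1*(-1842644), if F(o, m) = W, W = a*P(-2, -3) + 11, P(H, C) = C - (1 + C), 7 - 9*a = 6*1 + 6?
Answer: 16583900/9 ≈ 1.8427e+6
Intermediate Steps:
a = -5/9 (a = 7/9 - (6*1 + 6)/9 = 7/9 - (6 + 6)/9 = 7/9 - 1/9*12 = 7/9 - 4/3 = -5/9 ≈ -0.55556)
P(H, C) = -1 (P(H, C) = C + (-1 - C) = -1)
W = 104/9 (W = -5/9*(-1) + 11 = 5/9 + 11 = 104/9 ≈ 11.556)
F(o, m) = 104/9
F(-1149, -1035) - 1*(-1842644) = 104/9 - 1*(-1842644) = 104/9 + 1842644 = 16583900/9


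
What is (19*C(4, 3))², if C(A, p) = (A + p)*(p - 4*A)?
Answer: 2989441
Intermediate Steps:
(19*C(4, 3))² = (19*(3² - 4*4² - 3*4*3))² = (19*(9 - 4*16 - 36))² = (19*(9 - 64 - 36))² = (19*(-91))² = (-1729)² = 2989441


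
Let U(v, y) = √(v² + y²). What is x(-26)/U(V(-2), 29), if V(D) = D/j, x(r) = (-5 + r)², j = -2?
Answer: 961*√842/842 ≈ 33.118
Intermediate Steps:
V(D) = -D/2 (V(D) = D/(-2) = D*(-½) = -D/2)
x(-26)/U(V(-2), 29) = (-5 - 26)²/(√((-½*(-2))² + 29²)) = (-31)²/(√(1² + 841)) = 961/(√(1 + 841)) = 961/(√842) = 961*(√842/842) = 961*√842/842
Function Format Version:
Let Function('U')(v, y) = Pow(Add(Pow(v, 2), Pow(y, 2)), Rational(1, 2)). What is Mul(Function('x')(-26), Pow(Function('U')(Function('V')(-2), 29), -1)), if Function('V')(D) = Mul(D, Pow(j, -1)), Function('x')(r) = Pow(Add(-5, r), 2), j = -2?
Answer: Mul(Rational(961, 842), Pow(842, Rational(1, 2))) ≈ 33.118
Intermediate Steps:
Function('V')(D) = Mul(Rational(-1, 2), D) (Function('V')(D) = Mul(D, Pow(-2, -1)) = Mul(D, Rational(-1, 2)) = Mul(Rational(-1, 2), D))
Mul(Function('x')(-26), Pow(Function('U')(Function('V')(-2), 29), -1)) = Mul(Pow(Add(-5, -26), 2), Pow(Pow(Add(Pow(Mul(Rational(-1, 2), -2), 2), Pow(29, 2)), Rational(1, 2)), -1)) = Mul(Pow(-31, 2), Pow(Pow(Add(Pow(1, 2), 841), Rational(1, 2)), -1)) = Mul(961, Pow(Pow(Add(1, 841), Rational(1, 2)), -1)) = Mul(961, Pow(Pow(842, Rational(1, 2)), -1)) = Mul(961, Mul(Rational(1, 842), Pow(842, Rational(1, 2)))) = Mul(Rational(961, 842), Pow(842, Rational(1, 2)))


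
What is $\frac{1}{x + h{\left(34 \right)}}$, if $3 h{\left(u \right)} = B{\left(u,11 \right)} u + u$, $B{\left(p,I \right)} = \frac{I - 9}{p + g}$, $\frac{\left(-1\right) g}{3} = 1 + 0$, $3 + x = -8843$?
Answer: $- \frac{31}{273852} \approx -0.0001132$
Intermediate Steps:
$x = -8846$ ($x = -3 - 8843 = -8846$)
$g = -3$ ($g = - 3 \left(1 + 0\right) = \left(-3\right) 1 = -3$)
$B{\left(p,I \right)} = \frac{-9 + I}{-3 + p}$ ($B{\left(p,I \right)} = \frac{I - 9}{p - 3} = \frac{-9 + I}{-3 + p}$)
$h{\left(u \right)} = \frac{u}{3} + \frac{2 u}{3 \left(-3 + u\right)}$ ($h{\left(u \right)} = \frac{\frac{-9 + 11}{-3 + u} u + u}{3} = \frac{\frac{1}{-3 + u} 2 u + u}{3} = \frac{\frac{2}{-3 + u} u + u}{3} = \frac{\frac{2 u}{-3 + u} + u}{3} = \frac{u + \frac{2 u}{-3 + u}}{3} = \frac{u}{3} + \frac{2 u}{3 \left(-3 + u\right)}$)
$\frac{1}{x + h{\left(34 \right)}} = \frac{1}{-8846 + \frac{1}{3} \cdot 34 \frac{1}{-3 + 34} \left(-1 + 34\right)} = \frac{1}{-8846 + \frac{1}{3} \cdot 34 \cdot \frac{1}{31} \cdot 33} = \frac{1}{-8846 + \frac{374}{31}} = \frac{1}{- \frac{273852}{31}} = - \frac{31}{273852}$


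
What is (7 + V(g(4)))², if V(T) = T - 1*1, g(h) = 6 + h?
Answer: 256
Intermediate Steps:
V(T) = -1 + T (V(T) = T - 1 = -1 + T)
(7 + V(g(4)))² = (7 + (-1 + (6 + 4)))² = (7 + (-1 + 10))² = (7 + 9)² = 16² = 256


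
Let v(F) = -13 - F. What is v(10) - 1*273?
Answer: -296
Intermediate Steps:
v(10) - 1*273 = (-13 - 1*10) - 1*273 = (-13 - 10) - 273 = -23 - 273 = -296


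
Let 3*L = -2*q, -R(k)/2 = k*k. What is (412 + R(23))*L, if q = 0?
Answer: 0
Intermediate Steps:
R(k) = -2*k² (R(k) = -2*k*k = -2*k²)
L = 0 (L = (-2*0)/3 = (⅓)*0 = 0)
(412 + R(23))*L = (412 - 2*23²)*0 = (412 - 2*529)*0 = (412 - 1058)*0 = -646*0 = 0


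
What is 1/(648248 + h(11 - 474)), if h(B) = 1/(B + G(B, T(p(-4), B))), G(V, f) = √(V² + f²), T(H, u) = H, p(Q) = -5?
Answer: 16206663/10506237015247 - √214394/10506237015247 ≈ 1.5425e-6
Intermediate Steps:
h(B) = 1/(B + √(25 + B²)) (h(B) = 1/(B + √(B² + (-5)²)) = 1/(B + √(B² + 25)) = 1/(B + √(25 + B²)))
1/(648248 + h(11 - 474)) = 1/(648248 + 1/((11 - 474) + √(25 + (11 - 474)²))) = 1/(648248 + 1/(-463 + √(25 + (-463)²))) = 1/(648248 + 1/(-463 + √(25 + 214369))) = 1/(648248 + 1/(-463 + √214394))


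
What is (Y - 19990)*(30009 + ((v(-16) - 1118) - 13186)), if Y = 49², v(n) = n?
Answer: -275953821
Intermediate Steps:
Y = 2401
(Y - 19990)*(30009 + ((v(-16) - 1118) - 13186)) = (2401 - 19990)*(30009 + ((-16 - 1118) - 13186)) = -17589*(30009 + (-1134 - 13186)) = -17589*(30009 - 14320) = -17589*15689 = -275953821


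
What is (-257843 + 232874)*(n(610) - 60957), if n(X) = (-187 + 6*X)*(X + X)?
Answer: -104273115807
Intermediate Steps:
n(X) = 2*X*(-187 + 6*X) (n(X) = (-187 + 6*X)*(2*X) = 2*X*(-187 + 6*X))
(-257843 + 232874)*(n(610) - 60957) = (-257843 + 232874)*(2*610*(-187 + 6*610) - 60957) = -24969*(2*610*(-187 + 3660) - 60957) = -24969*(2*610*3473 - 60957) = -24969*(4237060 - 60957) = -24969*4176103 = -104273115807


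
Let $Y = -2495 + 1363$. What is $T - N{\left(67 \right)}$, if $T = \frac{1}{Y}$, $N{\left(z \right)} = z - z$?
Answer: $- \frac{1}{1132} \approx -0.00088339$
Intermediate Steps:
$Y = -1132$
$N{\left(z \right)} = 0$
$T = - \frac{1}{1132}$ ($T = \frac{1}{-1132} = - \frac{1}{1132} \approx -0.00088339$)
$T - N{\left(67 \right)} = - \frac{1}{1132} - 0 = - \frac{1}{1132} + 0 = - \frac{1}{1132}$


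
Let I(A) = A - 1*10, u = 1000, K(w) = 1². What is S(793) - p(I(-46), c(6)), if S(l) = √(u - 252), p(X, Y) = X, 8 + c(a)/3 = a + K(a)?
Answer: 56 + 2*√187 ≈ 83.350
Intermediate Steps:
K(w) = 1
c(a) = -21 + 3*a (c(a) = -24 + 3*(a + 1) = -24 + 3*(1 + a) = -24 + (3 + 3*a) = -21 + 3*a)
I(A) = -10 + A (I(A) = A - 10 = -10 + A)
S(l) = 2*√187 (S(l) = √(1000 - 252) = √748 = 2*√187)
S(793) - p(I(-46), c(6)) = 2*√187 - (-10 - 46) = 2*√187 - 1*(-56) = 2*√187 + 56 = 56 + 2*√187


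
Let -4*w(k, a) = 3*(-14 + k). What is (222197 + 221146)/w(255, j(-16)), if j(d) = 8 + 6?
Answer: -591124/241 ≈ -2452.8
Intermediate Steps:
j(d) = 14
w(k, a) = 21/2 - 3*k/4 (w(k, a) = -3*(-14 + k)/4 = -(-42 + 3*k)/4 = 21/2 - 3*k/4)
(222197 + 221146)/w(255, j(-16)) = (222197 + 221146)/(21/2 - ¾*255) = 443343/(21/2 - 765/4) = 443343/(-723/4) = 443343*(-4/723) = -591124/241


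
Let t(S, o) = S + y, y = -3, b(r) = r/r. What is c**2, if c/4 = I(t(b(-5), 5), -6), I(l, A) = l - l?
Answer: 0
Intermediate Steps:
b(r) = 1
t(S, o) = -3 + S (t(S, o) = S - 3 = -3 + S)
I(l, A) = 0
c = 0 (c = 4*0 = 0)
c**2 = 0**2 = 0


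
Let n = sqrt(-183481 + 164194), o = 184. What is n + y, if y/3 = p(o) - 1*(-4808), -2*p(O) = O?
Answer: 14148 + 3*I*sqrt(2143) ≈ 14148.0 + 138.88*I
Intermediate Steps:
p(O) = -O/2
y = 14148 (y = 3*(-1/2*184 - 1*(-4808)) = 3*(-92 + 4808) = 3*4716 = 14148)
n = 3*I*sqrt(2143) (n = sqrt(-19287) = 3*I*sqrt(2143) ≈ 138.88*I)
n + y = 3*I*sqrt(2143) + 14148 = 14148 + 3*I*sqrt(2143)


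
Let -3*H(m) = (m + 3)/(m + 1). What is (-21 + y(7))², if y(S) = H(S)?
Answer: 66049/144 ≈ 458.67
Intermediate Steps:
H(m) = -(3 + m)/(3*(1 + m)) (H(m) = -(m + 3)/(3*(m + 1)) = -(3 + m)/(3*(1 + m)))
y(S) = (-3 - S)/(3*(1 + S))
(-21 + y(7))² = (-21 + (-3 - 1*7)/(3*(1 + 7)))² = (-21 + (⅓)*(-3 - 7)/8)² = (-21 + (⅓)*(⅛)*(-10))² = (-21 - 5/12)² = (-257/12)² = 66049/144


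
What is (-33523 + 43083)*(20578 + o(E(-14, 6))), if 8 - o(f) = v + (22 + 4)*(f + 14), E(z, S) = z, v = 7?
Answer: 196735240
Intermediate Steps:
o(f) = -363 - 26*f (o(f) = 8 - (7 + (22 + 4)*(f + 14)) = 8 - (7 + 26*(14 + f)) = 8 - (7 + (364 + 26*f)) = 8 - (371 + 26*f) = 8 + (-371 - 26*f) = -363 - 26*f)
(-33523 + 43083)*(20578 + o(E(-14, 6))) = (-33523 + 43083)*(20578 + (-363 - 26*(-14))) = 9560*(20578 + (-363 + 364)) = 9560*(20578 + 1) = 9560*20579 = 196735240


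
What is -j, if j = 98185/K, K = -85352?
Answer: 98185/85352 ≈ 1.1504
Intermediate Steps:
j = -98185/85352 (j = 98185/(-85352) = 98185*(-1/85352) = -98185/85352 ≈ -1.1504)
-j = -1*(-98185/85352) = 98185/85352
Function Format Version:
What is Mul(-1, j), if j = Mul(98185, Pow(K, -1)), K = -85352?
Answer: Rational(98185, 85352) ≈ 1.1504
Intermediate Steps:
j = Rational(-98185, 85352) (j = Mul(98185, Pow(-85352, -1)) = Mul(98185, Rational(-1, 85352)) = Rational(-98185, 85352) ≈ -1.1504)
Mul(-1, j) = Mul(-1, Rational(-98185, 85352)) = Rational(98185, 85352)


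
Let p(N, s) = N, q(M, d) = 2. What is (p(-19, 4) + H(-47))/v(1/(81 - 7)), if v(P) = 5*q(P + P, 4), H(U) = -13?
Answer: -16/5 ≈ -3.2000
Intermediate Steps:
v(P) = 10 (v(P) = 5*2 = 10)
(p(-19, 4) + H(-47))/v(1/(81 - 7)) = (-19 - 13)/10 = -32*⅒ = -16/5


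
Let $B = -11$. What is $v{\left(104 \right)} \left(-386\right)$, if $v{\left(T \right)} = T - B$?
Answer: $-44390$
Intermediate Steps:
$v{\left(T \right)} = 11 + T$ ($v{\left(T \right)} = T - -11 = T + 11 = 11 + T$)
$v{\left(104 \right)} \left(-386\right) = \left(11 + 104\right) \left(-386\right) = 115 \left(-386\right) = -44390$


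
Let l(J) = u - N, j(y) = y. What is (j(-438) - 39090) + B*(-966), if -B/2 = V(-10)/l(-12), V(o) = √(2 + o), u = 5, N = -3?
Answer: -39528 + 483*I*√2 ≈ -39528.0 + 683.07*I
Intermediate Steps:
l(J) = 8 (l(J) = 5 - 1*(-3) = 5 + 3 = 8)
B = -I*√2/2 (B = -2*√(2 - 10)/8 = -2*√(-8)/8 = -2*2*I*√2/8 = -I*√2/2 ≈ -0.70711*I)
(j(-438) - 39090) + B*(-966) = (-438 - 39090) - I*√2/2*(-966) = -39528 + 483*I*√2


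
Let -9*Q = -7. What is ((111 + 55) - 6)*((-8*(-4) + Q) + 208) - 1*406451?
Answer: -3311339/9 ≈ -3.6793e+5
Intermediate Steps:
Q = 7/9 (Q = -⅑*(-7) = 7/9 ≈ 0.77778)
((111 + 55) - 6)*((-8*(-4) + Q) + 208) - 1*406451 = ((111 + 55) - 6)*((-8*(-4) + 7/9) + 208) - 1*406451 = (166 - 6)*((32 + 7/9) + 208) - 406451 = 160*(295/9 + 208) - 406451 = 160*(2167/9) - 406451 = 346720/9 - 406451 = -3311339/9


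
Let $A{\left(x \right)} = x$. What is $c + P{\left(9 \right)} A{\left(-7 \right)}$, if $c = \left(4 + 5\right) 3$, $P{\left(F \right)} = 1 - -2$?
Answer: $6$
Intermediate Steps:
$P{\left(F \right)} = 3$ ($P{\left(F \right)} = 1 + 2 = 3$)
$c = 27$ ($c = 9 \cdot 3 = 27$)
$c + P{\left(9 \right)} A{\left(-7 \right)} = 27 + 3 \left(-7\right) = 27 - 21 = 6$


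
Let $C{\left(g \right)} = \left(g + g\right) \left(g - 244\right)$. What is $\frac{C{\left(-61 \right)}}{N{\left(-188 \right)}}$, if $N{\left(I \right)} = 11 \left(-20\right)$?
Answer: $- \frac{3721}{22} \approx -169.14$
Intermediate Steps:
$N{\left(I \right)} = -220$
$C{\left(g \right)} = 2 g \left(-244 + g\right)$
$\frac{C{\left(-61 \right)}}{N{\left(-188 \right)}} = \frac{2 \left(-61\right) \left(-244 - 61\right)}{-220} = 2 \left(-61\right) \left(-305\right) \left(- \frac{1}{220}\right) = 37210 \left(- \frac{1}{220}\right) = - \frac{3721}{22}$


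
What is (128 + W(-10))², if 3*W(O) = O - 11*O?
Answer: 234256/9 ≈ 26028.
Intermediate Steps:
W(O) = -10*O/3 (W(O) = (O - 11*O)/3 = (-10*O)/3 = -10*O/3)
(128 + W(-10))² = (128 - 10/3*(-10))² = (128 + 100/3)² = (484/3)² = 234256/9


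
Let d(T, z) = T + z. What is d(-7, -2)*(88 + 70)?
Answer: -1422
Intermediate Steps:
d(-7, -2)*(88 + 70) = (-7 - 2)*(88 + 70) = -9*158 = -1422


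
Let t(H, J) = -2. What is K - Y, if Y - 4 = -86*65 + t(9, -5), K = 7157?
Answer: 12745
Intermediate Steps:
Y = -5588 (Y = 4 + (-86*65 - 2) = 4 + (-5590 - 2) = 4 - 5592 = -5588)
K - Y = 7157 - 1*(-5588) = 7157 + 5588 = 12745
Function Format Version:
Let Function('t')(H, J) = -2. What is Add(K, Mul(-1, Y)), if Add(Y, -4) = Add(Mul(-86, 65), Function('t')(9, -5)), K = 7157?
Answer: 12745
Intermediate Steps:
Y = -5588 (Y = Add(4, Add(Mul(-86, 65), -2)) = Add(4, Add(-5590, -2)) = Add(4, -5592) = -5588)
Add(K, Mul(-1, Y)) = Add(7157, Mul(-1, -5588)) = Add(7157, 5588) = 12745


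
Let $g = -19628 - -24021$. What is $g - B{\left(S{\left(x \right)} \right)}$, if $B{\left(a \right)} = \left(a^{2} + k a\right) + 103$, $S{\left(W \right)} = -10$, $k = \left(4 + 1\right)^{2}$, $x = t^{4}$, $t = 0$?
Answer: $4440$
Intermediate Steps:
$x = 0$ ($x = 0^{4} = 0$)
$k = 25$ ($k = 5^{2} = 25$)
$g = 4393$ ($g = -19628 + 24021 = 4393$)
$B{\left(a \right)} = 103 + a^{2} + 25 a$ ($B{\left(a \right)} = \left(a^{2} + 25 a\right) + 103 = 103 + a^{2} + 25 a$)
$g - B{\left(S{\left(x \right)} \right)} = 4393 - \left(103 + \left(-10\right)^{2} + 25 \left(-10\right)\right) = 4393 - \left(103 + 100 - 250\right) = 4393 - -47 = 4393 + 47 = 4440$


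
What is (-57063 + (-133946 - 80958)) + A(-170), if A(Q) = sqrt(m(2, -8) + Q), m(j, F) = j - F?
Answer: -271967 + 4*I*sqrt(10) ≈ -2.7197e+5 + 12.649*I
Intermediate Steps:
A(Q) = sqrt(10 + Q) (A(Q) = sqrt((2 - 1*(-8)) + Q) = sqrt((2 + 8) + Q) = sqrt(10 + Q))
(-57063 + (-133946 - 80958)) + A(-170) = (-57063 + (-133946 - 80958)) + sqrt(10 - 170) = (-57063 - 214904) + sqrt(-160) = -271967 + 4*I*sqrt(10)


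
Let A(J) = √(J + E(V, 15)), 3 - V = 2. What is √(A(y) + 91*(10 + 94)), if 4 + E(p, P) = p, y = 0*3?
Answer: √(9464 + I*√3) ≈ 97.283 + 0.0089*I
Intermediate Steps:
y = 0
V = 1 (V = 3 - 1*2 = 3 - 2 = 1)
E(p, P) = -4 + p
A(J) = √(-3 + J) (A(J) = √(J + (-4 + 1)) = √(J - 3) = √(-3 + J))
√(A(y) + 91*(10 + 94)) = √(√(-3 + 0) + 91*(10 + 94)) = √(√(-3) + 91*104) = √(I*√3 + 9464) = √(9464 + I*√3)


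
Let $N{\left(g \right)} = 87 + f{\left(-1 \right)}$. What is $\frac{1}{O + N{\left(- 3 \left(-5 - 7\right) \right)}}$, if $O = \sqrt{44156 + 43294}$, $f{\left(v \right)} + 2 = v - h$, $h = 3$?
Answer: $- \frac{27}{26963} + \frac{5 \sqrt{3498}}{80889} \approx 0.0026545$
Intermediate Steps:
$f{\left(v \right)} = -5 + v$ ($f{\left(v \right)} = -2 + \left(v - 3\right) = -2 + \left(-3 + v\right) = -5 + v$)
$O = 5 \sqrt{3498}$ ($O = \sqrt{87450} = 5 \sqrt{3498} \approx 295.72$)
$N{\left(g \right)} = 81$ ($N{\left(g \right)} = 87 - 6 = 81$)
$\frac{1}{O + N{\left(- 3 \left(-5 - 7\right) \right)}} = \frac{1}{5 \sqrt{3498} + 81} = \frac{1}{81 + 5 \sqrt{3498}}$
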